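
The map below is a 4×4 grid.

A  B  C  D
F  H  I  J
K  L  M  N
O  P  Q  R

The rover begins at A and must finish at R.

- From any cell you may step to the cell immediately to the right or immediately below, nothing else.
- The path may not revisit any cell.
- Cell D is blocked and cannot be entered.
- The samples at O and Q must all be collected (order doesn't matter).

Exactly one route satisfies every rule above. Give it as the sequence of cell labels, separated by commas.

A, F, K, O, P, Q, R

Moves only go right or down, so the column and row indices never decrease.
Route from A: down 3 to O, right 3 to R — 6 moves in all.
Check: all required cells visited.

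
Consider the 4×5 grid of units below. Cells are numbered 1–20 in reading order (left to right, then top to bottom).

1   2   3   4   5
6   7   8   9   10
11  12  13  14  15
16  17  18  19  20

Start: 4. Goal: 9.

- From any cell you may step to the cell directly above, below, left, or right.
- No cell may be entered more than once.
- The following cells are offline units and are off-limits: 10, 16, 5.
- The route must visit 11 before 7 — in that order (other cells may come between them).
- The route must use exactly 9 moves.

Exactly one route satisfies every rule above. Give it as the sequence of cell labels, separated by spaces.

The waypoints must appear in the order 11, 7, with no cell reused.
Route from 4: 3× left (reaching 1), 2× down (reaching 11), right to 12, up to 7, 2× right (reaching 9) — 9 moves in all.
Check: order respected (11 at step 5, 7 at step 7); 9 moves as required.

4 3 2 1 6 11 12 7 8 9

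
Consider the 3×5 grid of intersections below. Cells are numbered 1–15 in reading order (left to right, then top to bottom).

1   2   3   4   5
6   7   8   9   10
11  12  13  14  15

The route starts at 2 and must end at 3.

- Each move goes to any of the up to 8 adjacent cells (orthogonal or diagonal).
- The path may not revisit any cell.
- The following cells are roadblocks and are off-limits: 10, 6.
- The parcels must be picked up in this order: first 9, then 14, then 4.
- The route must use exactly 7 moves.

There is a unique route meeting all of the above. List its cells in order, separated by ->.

The waypoints must appear in the order 9, 14, 4, with no cell reused.
Route from 2: down 1 to 7, down-right 1 to 13, up-right 1 to 9, down 1 to 14, up-left 1 to 8, up-right 1 to 4, left 1 to 3 — 7 moves in all.
Check: order respected (9 at step 3, 14 at step 4, 4 at step 6); 7 moves as required.

2 -> 7 -> 13 -> 9 -> 14 -> 8 -> 4 -> 3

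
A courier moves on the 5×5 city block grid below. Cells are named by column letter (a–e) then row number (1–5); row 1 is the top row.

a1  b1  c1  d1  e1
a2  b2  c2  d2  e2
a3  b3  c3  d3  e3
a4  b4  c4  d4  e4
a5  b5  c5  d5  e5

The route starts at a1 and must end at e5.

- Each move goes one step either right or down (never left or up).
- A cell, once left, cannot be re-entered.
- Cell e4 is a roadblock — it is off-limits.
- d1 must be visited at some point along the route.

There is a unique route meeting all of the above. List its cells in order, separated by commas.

Moves only go right or down, so the column and row indices never decrease.
Route from a1: 3× right (reaching d1), 4× down (reaching d5), right to e5 — 8 moves in all.
Check: all required cells visited.

a1, b1, c1, d1, d2, d3, d4, d5, e5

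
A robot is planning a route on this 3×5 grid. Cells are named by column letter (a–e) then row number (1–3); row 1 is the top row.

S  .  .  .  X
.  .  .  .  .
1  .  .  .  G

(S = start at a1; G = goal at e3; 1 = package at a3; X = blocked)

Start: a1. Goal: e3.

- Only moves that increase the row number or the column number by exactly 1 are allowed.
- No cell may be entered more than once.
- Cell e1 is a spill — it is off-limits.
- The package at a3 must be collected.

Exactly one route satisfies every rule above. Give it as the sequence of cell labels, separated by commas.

a1, a2, a3, b3, c3, d3, e3

Moves only go right or down, so the column and row indices never decrease.
Route from a1: 2× down (reaching a3), 4× right (reaching e3) — 6 moves in all.
Check: all required cells visited.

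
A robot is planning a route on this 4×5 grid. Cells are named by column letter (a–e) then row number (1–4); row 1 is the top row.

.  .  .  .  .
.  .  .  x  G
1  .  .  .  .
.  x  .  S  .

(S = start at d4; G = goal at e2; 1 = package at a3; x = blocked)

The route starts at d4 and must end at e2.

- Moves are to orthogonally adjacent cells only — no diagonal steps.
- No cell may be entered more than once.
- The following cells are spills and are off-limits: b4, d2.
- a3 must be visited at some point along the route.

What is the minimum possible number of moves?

11

Any route passes through a3 somewhere between d4 and e2. Summing Manhattan distances along the two legs (d4 → a3 → e2) gives a lower bound of 4 + 5 = 9 moves.
The shortest route satisfying every rule uses 11 moves: d4 → d3 → c3 → b3 → a3 → a2 → a1 → b1 → c1 → d1 → e1 → e2.
The bound of 9 isn't tight here; checking systematically, no route of length 9 through 10 satisfies every constraint, so 11 is the minimum.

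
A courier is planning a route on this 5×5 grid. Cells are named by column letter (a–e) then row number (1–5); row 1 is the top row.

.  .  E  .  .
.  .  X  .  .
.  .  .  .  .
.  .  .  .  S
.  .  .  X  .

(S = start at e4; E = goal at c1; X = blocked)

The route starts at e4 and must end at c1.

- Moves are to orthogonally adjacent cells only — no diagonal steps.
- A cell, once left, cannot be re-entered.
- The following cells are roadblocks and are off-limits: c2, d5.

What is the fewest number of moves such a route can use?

5

The Manhattan distance from e4 to c1 is |4−1| + |5−3| = 5, so at least 5 moves are needed.
A route of 5 moves achieves this: e4 → e3 → e2 → e1 → d1 → c1.
Since 5 matches the lower bound, it is optimal.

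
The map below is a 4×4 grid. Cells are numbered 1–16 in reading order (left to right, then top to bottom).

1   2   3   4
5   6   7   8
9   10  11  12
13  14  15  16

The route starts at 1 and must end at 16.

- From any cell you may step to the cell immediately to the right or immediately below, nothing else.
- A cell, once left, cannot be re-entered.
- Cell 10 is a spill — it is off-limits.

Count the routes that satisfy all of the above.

A right/down-only route from 1 to 16 makes exactly 3 down-moves and 3 right-moves in some order.
With no other constraints that would be C(6,3) = 20 routes.
Subtract routes through each blocked cell (inclusion–exclusion for overlaps): − through 10: 9 → 11.
That gives 11 routes.

11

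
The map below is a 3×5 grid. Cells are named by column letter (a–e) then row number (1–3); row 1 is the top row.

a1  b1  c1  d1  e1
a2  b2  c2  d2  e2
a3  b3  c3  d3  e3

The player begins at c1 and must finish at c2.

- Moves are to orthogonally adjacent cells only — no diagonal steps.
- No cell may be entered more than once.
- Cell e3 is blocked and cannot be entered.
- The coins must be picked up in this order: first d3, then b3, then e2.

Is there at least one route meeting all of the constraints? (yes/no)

Ignoring the required order, 3 revisit-free routes from c1 to c2 pass through all of d3, b3, and e2; the waypoint orders that occur are e2 → d3 → b3 (3) — never d3 → b3 → e2.

no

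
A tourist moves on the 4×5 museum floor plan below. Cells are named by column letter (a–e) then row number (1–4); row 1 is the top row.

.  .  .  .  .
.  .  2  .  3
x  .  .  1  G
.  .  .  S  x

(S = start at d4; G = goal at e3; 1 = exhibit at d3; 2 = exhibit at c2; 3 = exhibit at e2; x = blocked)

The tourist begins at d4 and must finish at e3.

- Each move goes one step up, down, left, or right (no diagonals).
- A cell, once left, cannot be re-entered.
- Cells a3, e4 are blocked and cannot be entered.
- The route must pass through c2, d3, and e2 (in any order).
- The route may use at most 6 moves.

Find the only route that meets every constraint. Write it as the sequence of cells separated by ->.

d4 -> d3 -> c3 -> c2 -> d2 -> e2 -> e3

The 6-move cap with required stops at c2, d3, e2 leaves no slack for detours.
Route from d4: up to d3, left to c3, up to c2, 2× right (reaching e2), down to e3 — 6 moves in all.
Check: all required cells visited; 6 ≤ 6 moves.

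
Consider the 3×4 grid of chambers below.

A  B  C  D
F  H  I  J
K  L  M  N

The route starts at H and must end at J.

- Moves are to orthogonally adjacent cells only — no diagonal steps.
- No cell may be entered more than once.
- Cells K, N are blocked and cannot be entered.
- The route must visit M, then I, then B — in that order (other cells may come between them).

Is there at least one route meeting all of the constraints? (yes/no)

no

Even ignoring the required order, no revisit-free route from H to J manages to pass through all of M, I, and B: branching out from H, every path either misses one of them or, having collected them, can no longer reach J without re-entering a cell.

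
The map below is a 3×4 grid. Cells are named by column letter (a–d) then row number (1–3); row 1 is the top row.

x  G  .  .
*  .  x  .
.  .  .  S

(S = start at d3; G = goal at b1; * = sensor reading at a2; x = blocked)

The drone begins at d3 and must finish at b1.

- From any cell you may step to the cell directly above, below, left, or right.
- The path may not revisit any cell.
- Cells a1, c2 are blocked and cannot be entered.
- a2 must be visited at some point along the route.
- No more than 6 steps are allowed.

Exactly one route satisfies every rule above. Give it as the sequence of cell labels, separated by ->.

The budget equals the shortest possible length, so every move has to be on a shortest route through the required cells.
Route from d3: left 3 to a3, up 1 to a2, right 1 to b2, up 1 to b1 — 6 moves in all.
Check: all required cells visited; 6 ≤ 6 moves.

d3 -> c3 -> b3 -> a3 -> a2 -> b2 -> b1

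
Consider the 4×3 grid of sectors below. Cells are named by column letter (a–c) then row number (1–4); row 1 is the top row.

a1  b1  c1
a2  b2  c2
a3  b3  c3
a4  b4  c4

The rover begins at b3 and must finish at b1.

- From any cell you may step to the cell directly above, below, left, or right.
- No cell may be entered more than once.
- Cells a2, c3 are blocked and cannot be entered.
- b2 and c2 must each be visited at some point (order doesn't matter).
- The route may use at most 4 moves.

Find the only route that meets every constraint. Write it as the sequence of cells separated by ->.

Any route must reach b2 and c2 and still end at b1 within 4 moves, so the order of the required stops is forced.
Route from b3: up 1 to b2, right 1 to c2, up 1 to c1, left 1 to b1 — 4 moves in all.
Check: all required cells visited; 4 ≤ 4 moves.

b3 -> b2 -> c2 -> c1 -> b1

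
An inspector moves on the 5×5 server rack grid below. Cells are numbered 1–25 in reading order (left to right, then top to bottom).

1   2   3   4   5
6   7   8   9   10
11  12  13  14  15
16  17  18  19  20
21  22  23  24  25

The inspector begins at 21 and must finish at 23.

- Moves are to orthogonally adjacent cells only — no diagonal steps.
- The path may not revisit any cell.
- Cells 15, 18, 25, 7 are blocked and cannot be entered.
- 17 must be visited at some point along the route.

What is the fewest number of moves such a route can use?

Any route passes through 17 somewhere between 21 and 23. Summing Manhattan distances along the two legs (21 → 17 → 23) gives a lower bound of 2 + 2 = 4 moves.
A route of 4 moves achieves this: 21 → 16 → 17 → 22 → 23.
Since 4 matches the lower bound, it is optimal.

4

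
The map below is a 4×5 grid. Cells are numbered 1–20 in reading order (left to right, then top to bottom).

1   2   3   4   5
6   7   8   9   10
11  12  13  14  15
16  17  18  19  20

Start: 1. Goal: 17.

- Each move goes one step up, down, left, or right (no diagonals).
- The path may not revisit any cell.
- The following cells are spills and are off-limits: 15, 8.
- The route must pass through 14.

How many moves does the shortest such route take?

8

Any route passes through 14 somewhere between 1 and 17. Summing Manhattan distances along the two legs (1 → 14 → 17) gives a lower bound of 5 + 3 = 8 moves.
A route of 8 moves achieves this: 1 → 6 → 11 → 12 → 13 → 14 → 19 → 18 → 17.
Since 8 matches the lower bound, it is optimal.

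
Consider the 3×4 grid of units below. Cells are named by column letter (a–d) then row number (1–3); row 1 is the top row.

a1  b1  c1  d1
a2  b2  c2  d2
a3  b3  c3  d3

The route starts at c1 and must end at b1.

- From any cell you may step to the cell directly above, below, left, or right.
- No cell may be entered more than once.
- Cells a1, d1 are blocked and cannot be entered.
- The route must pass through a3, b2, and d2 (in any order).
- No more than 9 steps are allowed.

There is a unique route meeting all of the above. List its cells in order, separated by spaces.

c1 c2 d2 d3 c3 b3 a3 a2 b2 b1

The budget equals the shortest possible length, so every move has to be on a shortest route through the required cells.
Route from c1: down 1 to c2, right 1 to d2, down 1 to d3, left 3 to a3, up 1 to a2, right 1 to b2, up 1 to b1 — 9 moves in all.
Check: all required cells visited; 9 ≤ 9 moves.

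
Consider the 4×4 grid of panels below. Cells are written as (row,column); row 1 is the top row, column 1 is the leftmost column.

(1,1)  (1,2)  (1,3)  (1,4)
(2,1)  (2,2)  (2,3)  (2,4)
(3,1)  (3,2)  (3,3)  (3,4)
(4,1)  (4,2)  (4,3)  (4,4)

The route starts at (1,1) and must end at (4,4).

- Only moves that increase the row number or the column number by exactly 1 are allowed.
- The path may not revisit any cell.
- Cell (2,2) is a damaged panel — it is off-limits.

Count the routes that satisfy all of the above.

A right/down-only route from (1,1) to (4,4) makes exactly 3 down-moves and 3 right-moves in some order.
With no other constraints that would be C(6,3) = 20 routes.
Subtract routes through each blocked cell (inclusion–exclusion for overlaps): − through (2,2): 12 → 8.
That gives 8 routes.

8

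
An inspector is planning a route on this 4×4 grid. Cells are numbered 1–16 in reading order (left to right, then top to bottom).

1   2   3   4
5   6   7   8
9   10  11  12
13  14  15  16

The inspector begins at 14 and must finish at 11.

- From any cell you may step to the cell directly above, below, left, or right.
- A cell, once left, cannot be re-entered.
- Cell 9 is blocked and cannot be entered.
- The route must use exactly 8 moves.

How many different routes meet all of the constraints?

8

Need simple routes of exactly 8 moves from 14 to 11 (Manhattan distance 2, so 3 moves are spent on a detour and 3 undoing it).
Enumerating: 14 10 6 2 3 7 8 12 11 | 14 10 6 2 3 4 8 12 11 | 14 10 6 2 3 4 8 7 11 | 14 10 6 5 1 2 3 7 11 | 14 10 6 7 3 4 8 12 11 | 14 10 6 7 8 12 16 15 11 | 14 15 16 12 8 4 3 7 11 | 14 15 16 12 8 7 6 10 11.
That gives 8 routes.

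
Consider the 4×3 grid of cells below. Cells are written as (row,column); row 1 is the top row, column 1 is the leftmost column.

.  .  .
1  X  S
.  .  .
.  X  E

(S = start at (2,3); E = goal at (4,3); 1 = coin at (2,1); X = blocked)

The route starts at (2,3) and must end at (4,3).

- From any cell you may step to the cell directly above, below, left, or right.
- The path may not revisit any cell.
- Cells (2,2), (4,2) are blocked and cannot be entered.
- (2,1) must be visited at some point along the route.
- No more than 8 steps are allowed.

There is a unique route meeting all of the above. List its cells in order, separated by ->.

The 8-move cap with required stops at (2,1) leaves no slack for detours.
Route from (2,3): up 1 to (1,3), left 2 to (1,1), down 2 to (3,1), right 2 to (3,3), down 1 to (4,3) — 8 moves in all.
Check: all required cells visited; 8 ≤ 8 moves.

(2,3) -> (1,3) -> (1,2) -> (1,1) -> (2,1) -> (3,1) -> (3,2) -> (3,3) -> (4,3)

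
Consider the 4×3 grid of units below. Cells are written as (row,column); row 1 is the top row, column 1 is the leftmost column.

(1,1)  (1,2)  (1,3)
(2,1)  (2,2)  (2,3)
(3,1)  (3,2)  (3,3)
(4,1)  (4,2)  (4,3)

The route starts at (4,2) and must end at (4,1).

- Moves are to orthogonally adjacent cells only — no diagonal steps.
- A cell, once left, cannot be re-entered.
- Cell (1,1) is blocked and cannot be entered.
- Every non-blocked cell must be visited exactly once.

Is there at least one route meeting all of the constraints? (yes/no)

no

Colour the cells like a checkerboard: each orthogonal step flips colour, so a Hamiltonian route alternates colours. Here there are 5 cells of one colour and 6 of the other, with start on the opposite colour to the goal — the counts and endpoints can't be arranged into an alternating sequence of length 11, so no Hamiltonian route exists.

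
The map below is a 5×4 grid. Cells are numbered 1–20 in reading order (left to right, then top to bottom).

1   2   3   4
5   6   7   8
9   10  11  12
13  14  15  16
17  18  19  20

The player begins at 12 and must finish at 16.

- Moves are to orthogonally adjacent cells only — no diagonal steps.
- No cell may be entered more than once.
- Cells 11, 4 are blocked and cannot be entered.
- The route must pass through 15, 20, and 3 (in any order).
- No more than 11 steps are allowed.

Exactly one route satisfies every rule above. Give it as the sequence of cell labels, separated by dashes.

Any route must reach 15, 20, and 3 and still end at 16 within 11 moves, so the order of the required stops is forced.
Route from 12: up to 8, left to 7, up to 3, left to 2, 3× down (reaching 14), right to 15, down to 19, right to 20, up to 16 — 11 moves in all.
Check: all required cells visited; 11 ≤ 11 moves.

12 - 8 - 7 - 3 - 2 - 6 - 10 - 14 - 15 - 19 - 20 - 16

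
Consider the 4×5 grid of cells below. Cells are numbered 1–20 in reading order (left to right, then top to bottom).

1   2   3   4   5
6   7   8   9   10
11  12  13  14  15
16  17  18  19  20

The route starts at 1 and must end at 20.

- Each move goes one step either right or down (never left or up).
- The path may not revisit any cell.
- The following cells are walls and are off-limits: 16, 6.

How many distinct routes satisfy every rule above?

20

A right/down-only route from 1 to 20 makes exactly 3 down-moves and 4 right-moves in some order.
With no other constraints that would be C(7,3) = 35 routes.
Subtract routes through each blocked cell (inclusion–exclusion for overlaps): − through 6: 15 − through 16: 1 + through 6&16: 1 → 20.
That gives 20 routes.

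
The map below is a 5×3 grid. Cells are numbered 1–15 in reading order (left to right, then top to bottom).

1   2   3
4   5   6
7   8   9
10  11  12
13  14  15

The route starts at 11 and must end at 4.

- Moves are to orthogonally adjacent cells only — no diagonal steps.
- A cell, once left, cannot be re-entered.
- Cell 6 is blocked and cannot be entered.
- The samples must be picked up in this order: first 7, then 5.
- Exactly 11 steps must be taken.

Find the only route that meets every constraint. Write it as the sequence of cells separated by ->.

The waypoints must appear in the order 7, 5, with no cell reused.
Route from 11: right 1 to 12, down 1 to 15, left 2 to 13, up 2 to 7, right 1 to 8, up 2 to 2, left 1 to 1, down 1 to 4 — 11 moves in all.
Check: order respected (7 at step 6, 5 at step 8); 11 moves as required.

11 -> 12 -> 15 -> 14 -> 13 -> 10 -> 7 -> 8 -> 5 -> 2 -> 1 -> 4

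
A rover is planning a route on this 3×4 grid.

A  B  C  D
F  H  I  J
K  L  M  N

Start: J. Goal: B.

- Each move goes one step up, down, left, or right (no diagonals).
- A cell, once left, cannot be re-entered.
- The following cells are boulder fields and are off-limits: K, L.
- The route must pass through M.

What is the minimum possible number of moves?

5

Any route passes through M somewhere between J and B. Summing Manhattan distances along the two legs (J → M → B) gives a lower bound of 2 + 3 = 5 moves.
A route of 5 moves achieves this: J → N → M → I → C → B.
Since 5 matches the lower bound, it is optimal.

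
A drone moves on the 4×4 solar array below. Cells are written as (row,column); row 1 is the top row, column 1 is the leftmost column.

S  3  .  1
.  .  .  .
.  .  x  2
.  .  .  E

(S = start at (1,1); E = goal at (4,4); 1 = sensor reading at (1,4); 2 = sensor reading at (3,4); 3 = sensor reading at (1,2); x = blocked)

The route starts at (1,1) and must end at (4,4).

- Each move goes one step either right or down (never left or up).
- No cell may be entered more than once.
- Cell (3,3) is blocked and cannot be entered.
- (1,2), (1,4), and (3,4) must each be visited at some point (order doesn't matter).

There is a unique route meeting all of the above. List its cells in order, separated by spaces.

Moves only go right or down, so the column and row indices never decrease.
Route from (1,1): 3× right (reaching (1,4)), 3× down (reaching (4,4)) — 6 moves in all.
Check: all required cells visited.

(1,1) (1,2) (1,3) (1,4) (2,4) (3,4) (4,4)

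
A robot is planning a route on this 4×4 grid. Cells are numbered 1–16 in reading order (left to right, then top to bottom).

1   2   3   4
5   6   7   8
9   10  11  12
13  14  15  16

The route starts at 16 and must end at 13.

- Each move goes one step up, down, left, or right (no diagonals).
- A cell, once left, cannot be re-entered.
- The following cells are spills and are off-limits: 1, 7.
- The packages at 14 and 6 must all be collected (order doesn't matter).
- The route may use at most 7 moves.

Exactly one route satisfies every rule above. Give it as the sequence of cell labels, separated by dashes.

The budget equals the shortest possible length, so every move has to be on a shortest route through the required cells.
Route from 16: left 2 to 14, up 2 to 6, left 1 to 5, down 2 to 13 — 7 moves in all.
Check: all required cells visited; 7 ≤ 7 moves.

16 - 15 - 14 - 10 - 6 - 5 - 9 - 13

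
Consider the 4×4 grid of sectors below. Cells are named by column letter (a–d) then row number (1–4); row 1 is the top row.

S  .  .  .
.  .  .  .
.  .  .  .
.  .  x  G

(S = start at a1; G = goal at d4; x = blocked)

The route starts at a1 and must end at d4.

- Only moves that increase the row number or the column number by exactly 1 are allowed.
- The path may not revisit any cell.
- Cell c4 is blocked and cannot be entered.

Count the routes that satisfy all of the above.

A right/down-only route from a1 to d4 makes exactly 3 down-moves and 3 right-moves in some order.
With no other constraints that would be C(6,3) = 20 routes.
Subtract routes through each blocked cell (inclusion–exclusion for overlaps): − through c4: 10 → 10.
That gives 10 routes.

10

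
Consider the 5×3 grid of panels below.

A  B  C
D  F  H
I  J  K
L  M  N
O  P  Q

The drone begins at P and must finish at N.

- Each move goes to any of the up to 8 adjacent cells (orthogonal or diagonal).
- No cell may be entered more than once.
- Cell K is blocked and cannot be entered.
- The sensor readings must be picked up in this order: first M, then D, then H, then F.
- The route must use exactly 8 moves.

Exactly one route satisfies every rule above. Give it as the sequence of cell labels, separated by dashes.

The waypoints must appear in the order M, D, H, F, with no cell reused.
Route from P: up 1 to M, up-left 1 to I, up 1 to D, up-right 1 to B, down-right 1 to H, left 1 to F, down 1 to J, down-right 1 to N — 8 moves in all.
Check: order respected (M at step 1, D at step 3, H at step 5, F at step 6); 8 moves as required.

P - M - I - D - B - H - F - J - N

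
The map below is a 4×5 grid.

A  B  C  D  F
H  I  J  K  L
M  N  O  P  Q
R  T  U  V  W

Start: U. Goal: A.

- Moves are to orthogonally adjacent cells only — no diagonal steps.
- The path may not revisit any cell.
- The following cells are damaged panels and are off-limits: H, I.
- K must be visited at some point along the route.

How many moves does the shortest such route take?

Any route passes through K somewhere between U and A. Summing Manhattan distances along the two legs (U → K → A) gives a lower bound of 3 + 4 = 7 moves.
A route of 7 moves achieves this: U → O → J → K → D → C → B → A.
Since 7 matches the lower bound, it is optimal.

7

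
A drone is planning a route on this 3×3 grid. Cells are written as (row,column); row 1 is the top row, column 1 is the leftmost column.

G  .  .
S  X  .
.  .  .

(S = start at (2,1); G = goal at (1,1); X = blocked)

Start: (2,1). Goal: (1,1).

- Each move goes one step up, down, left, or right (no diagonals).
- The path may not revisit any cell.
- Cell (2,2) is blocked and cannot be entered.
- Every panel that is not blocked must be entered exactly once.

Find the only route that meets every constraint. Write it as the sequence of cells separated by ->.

Need to visit all 8 open cells exactly once, starting at (2,1) and ending at (1,1).
Cell (1,2) has only two open neighbours ((1,1) and (1,3)), so the path must pass straight through it: one of those is the cell it's entered from and the other is where it exits.
Route from (2,1): down 1 to (3,1), right 2 to (3,3), up 2 to (1,3), left 2 to (1,1) — 7 moves in all.
Check: all 8 open cells covered.

(2,1) -> (3,1) -> (3,2) -> (3,3) -> (2,3) -> (1,3) -> (1,2) -> (1,1)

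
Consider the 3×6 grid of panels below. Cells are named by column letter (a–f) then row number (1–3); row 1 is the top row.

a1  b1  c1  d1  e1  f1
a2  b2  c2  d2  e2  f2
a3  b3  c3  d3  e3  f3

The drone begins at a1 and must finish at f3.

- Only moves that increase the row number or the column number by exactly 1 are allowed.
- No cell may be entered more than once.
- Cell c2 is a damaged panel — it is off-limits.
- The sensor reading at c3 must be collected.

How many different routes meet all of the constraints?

A right/down-only route from a1 to f3 makes exactly 2 down-moves and 5 right-moves in some order.
With no other constraints that would be C(7,2) = 21 routes.
Split at c3 and multiply the segment counts (each segment already excludes blocked cells): a1→c3: 3; c3→f3: 1; product = 3.
That gives 3 routes.

3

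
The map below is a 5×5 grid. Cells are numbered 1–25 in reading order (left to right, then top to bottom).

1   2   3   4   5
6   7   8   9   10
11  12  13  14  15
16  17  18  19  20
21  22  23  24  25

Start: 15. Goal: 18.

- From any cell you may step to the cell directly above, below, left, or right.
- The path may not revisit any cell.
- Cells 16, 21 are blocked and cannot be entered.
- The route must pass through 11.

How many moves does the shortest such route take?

Any route passes through 11 somewhere between 15 and 18. Summing Manhattan distances along the two legs (15 → 11 → 18) gives a lower bound of 4 + 3 = 7 moves.
The shortest route satisfying every rule uses 9 moves: 15 → 10 → 9 → 8 → 7 → 6 → 11 → 12 → 17 → 18.
The bound of 7 isn't tight here; checking systematically, no route of length 7 through 8 satisfies every constraint, so 9 is the minimum.

9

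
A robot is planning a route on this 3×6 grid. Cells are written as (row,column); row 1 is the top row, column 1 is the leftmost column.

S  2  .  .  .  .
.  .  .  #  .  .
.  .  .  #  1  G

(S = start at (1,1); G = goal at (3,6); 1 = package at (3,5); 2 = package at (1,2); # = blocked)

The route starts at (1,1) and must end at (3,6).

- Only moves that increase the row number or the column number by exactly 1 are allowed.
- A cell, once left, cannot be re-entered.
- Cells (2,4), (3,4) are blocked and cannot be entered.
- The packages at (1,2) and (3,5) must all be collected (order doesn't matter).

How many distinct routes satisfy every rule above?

A right/down-only route from (1,1) to (3,6) makes exactly 2 down-moves and 5 right-moves in some order.
With no other constraints that would be C(7,2) = 21 routes.
A monotone route can only reach the required cells in the order (1,2), (3,5), so split there and multiply the segment counts (each segment already excludes blocked cells): (1,1)→(1,2): 1; (1,2)→(3,5): 1; (3,5)→(3,6): 1; product = 1.
That gives 1 route.

1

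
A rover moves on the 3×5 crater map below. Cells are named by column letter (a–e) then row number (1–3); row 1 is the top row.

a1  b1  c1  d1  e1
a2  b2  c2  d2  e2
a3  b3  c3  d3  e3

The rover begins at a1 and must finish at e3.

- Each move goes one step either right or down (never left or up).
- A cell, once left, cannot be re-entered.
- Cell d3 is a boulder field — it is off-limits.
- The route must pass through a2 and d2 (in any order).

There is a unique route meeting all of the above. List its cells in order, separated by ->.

Moves only go right or down, so the column and row indices never decrease.
Route from a1: down 1 to a2, right 4 to e2, down 1 to e3 — 6 moves in all.
Check: all required cells visited.

a1 -> a2 -> b2 -> c2 -> d2 -> e2 -> e3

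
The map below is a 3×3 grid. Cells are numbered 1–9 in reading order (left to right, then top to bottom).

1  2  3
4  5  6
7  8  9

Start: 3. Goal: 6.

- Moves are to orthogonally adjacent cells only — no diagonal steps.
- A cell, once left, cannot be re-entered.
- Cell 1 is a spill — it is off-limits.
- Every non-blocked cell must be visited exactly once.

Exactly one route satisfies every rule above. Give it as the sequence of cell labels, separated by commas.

Need to visit all 8 open cells exactly once, starting at 3 and ending at 6.
Route from 3: left 1 to 2, down 1 to 5, left 1 to 4, down 1 to 7, right 2 to 9, up 1 to 6 — 7 moves in all.
Check: all 8 open cells covered.

3, 2, 5, 4, 7, 8, 9, 6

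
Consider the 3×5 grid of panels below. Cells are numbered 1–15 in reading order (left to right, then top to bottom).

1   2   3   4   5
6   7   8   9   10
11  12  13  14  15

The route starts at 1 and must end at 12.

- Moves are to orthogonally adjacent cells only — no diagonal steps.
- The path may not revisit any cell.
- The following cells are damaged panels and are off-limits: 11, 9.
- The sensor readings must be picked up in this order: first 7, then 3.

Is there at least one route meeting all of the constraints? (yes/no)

One route that works: 1 → 6 → 7 → 2 → 3 → 8 → 13 → 12.

yes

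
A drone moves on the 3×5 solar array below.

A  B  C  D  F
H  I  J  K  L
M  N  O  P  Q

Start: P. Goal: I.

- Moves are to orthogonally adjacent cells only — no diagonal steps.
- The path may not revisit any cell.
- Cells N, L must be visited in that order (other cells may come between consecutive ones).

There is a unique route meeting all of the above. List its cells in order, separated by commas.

The waypoints must appear in the order N, L, with no cell reused.
Route from P: left 3 to M, up 2 to A, right 4 to F, down 1 to L, left 3 to I — 13 moves in all.
Check: order respected (N at step 2, L at step 10).

P, O, N, M, H, A, B, C, D, F, L, K, J, I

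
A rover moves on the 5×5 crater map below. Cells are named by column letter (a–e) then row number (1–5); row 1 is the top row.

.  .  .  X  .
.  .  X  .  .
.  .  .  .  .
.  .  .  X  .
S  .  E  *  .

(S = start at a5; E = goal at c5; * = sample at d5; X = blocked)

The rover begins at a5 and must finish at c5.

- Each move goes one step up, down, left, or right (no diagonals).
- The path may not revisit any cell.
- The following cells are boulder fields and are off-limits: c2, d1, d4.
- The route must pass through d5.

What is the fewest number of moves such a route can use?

Any route passes through d5 somewhere between a5 and c5. Summing Manhattan distances along the two legs (a5 → d5 → c5) gives a lower bound of 3 + 1 = 4 moves.
The shortest route satisfying every rule uses 10 moves: a5 → a4 → a3 → b3 → c3 → d3 → e3 → e4 → e5 → d5 → c5.
The bound of 4 isn't tight here; checking systematically, no route of length 4 through 9 satisfies every constraint (on a 4-connected grid the length of any start-to-goal walk has the same parity as the Manhattan bound, so only lengths 4, 6, 8, … need checking), so 10 is the minimum.

10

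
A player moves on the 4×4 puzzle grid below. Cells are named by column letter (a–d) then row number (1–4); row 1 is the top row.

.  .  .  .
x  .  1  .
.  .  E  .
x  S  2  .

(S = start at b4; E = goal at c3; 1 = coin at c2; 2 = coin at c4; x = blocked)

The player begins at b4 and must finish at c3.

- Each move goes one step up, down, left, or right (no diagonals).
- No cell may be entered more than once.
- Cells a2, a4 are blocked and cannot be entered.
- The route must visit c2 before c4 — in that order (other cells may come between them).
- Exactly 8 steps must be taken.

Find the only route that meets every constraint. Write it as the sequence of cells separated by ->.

The waypoints must appear in the order c2, c4, with no cell reused.
Route from b4: up 2 to b2, right 2 to d2, down 2 to d4, left 1 to c4, up 1 to c3 — 8 moves in all.
Check: order respected (1 at step 3, 2 at step 7); 8 moves as required.

b4 -> b3 -> b2 -> c2 -> d2 -> d3 -> d4 -> c4 -> c3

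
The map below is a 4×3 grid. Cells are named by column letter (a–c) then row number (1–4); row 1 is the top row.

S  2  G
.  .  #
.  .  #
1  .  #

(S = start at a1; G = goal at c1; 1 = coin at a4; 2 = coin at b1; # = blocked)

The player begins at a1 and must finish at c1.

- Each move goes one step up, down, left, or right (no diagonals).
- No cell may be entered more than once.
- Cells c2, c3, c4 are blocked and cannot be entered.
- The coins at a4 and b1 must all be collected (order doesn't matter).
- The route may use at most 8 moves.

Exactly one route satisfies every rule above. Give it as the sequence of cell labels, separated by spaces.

a1 a2 a3 a4 b4 b3 b2 b1 c1

The budget equals the shortest possible length, so every move has to be on a shortest route through the required cells.
Route from a1: down 3 to a4, right 1 to b4, up 3 to b1, right 1 to c1 — 8 moves in all.
Check: all required cells visited; 8 ≤ 8 moves.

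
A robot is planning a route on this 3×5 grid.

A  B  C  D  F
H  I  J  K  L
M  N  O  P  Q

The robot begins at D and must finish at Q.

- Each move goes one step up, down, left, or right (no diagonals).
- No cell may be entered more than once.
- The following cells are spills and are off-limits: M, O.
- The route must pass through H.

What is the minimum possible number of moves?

9

Any route passes through H somewhere between D and Q. Summing Manhattan distances along the two legs (D → H → Q) gives a lower bound of 4 + 5 = 9 moves.
A route of 9 moves achieves this: D → C → B → A → H → I → J → K → P → Q.
Since 9 matches the lower bound, it is optimal.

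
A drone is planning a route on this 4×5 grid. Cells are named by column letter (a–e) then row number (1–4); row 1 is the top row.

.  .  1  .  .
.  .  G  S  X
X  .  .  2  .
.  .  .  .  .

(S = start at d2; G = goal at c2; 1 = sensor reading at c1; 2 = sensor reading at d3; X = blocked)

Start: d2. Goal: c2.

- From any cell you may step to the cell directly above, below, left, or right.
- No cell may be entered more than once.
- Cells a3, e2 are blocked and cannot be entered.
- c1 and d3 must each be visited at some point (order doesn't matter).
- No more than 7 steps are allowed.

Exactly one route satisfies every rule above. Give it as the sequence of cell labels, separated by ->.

The budget equals the shortest possible length, so every move has to be on a shortest route through the required cells.
Route from d2: down 1 to d3, left 2 to b3, up 2 to b1, right 1 to c1, down 1 to c2 — 7 moves in all.
Check: all required cells visited; 7 ≤ 7 moves.

d2 -> d3 -> c3 -> b3 -> b2 -> b1 -> c1 -> c2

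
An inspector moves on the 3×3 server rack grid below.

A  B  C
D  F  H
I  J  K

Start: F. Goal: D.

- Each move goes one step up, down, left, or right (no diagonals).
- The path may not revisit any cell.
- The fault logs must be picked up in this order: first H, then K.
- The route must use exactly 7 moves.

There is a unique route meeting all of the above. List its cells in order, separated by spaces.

The waypoints must appear in the order H, K, with no cell reused.
Route from F: up to B, right to C, 2× down (reaching K), 2× left (reaching I), up to D — 7 moves in all.
Check: order respected (H at step 3, K at step 4); 7 moves as required.

F B C H K J I D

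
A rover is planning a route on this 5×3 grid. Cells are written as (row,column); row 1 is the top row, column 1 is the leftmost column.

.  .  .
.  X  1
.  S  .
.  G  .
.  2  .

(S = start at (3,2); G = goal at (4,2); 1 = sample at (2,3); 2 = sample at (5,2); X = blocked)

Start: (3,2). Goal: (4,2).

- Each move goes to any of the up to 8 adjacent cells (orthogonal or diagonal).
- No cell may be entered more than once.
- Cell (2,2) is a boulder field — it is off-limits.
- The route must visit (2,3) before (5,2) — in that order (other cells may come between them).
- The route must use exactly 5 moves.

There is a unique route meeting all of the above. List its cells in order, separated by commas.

The waypoints must appear in the order (2,3), (5,2), with no cell reused.
Route from (3,2): up-right 1 to (2,3), down 2 to (4,3), down-left 1 to (5,2), up 1 to (4,2) — 5 moves in all.
Check: order respected (1 at step 1, 2 at step 4); 5 moves as required.

(3,2), (2,3), (3,3), (4,3), (5,2), (4,2)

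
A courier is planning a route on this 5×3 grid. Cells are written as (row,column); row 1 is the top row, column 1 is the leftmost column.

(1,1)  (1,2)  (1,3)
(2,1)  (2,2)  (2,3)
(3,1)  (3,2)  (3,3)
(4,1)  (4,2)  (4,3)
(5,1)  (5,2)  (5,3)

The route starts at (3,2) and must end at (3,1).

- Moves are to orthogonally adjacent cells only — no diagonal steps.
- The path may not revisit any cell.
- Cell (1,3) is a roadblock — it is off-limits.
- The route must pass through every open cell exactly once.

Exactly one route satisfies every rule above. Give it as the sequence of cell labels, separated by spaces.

(3,2) (4,2) (4,1) (5,1) (5,2) (5,3) (4,3) (3,3) (2,3) (2,2) (1,2) (1,1) (2,1) (3,1)

Need to visit all 14 open cells exactly once, starting at (3,2) and ending at (3,1).
Cell (5,1) has only two open neighbours ((4,1) and (5,2)), so the path must pass straight through it: one of those is the cell it's entered from and the other is where it exits.
Route from (3,2): down 1 to (4,2), left 1 to (4,1), down 1 to (5,1), right 2 to (5,3), up 3 to (2,3), left 1 to (2,2), up 1 to (1,2), left 1 to (1,1), down 2 to (3,1) — 13 moves in all.
Check: all 14 open cells covered.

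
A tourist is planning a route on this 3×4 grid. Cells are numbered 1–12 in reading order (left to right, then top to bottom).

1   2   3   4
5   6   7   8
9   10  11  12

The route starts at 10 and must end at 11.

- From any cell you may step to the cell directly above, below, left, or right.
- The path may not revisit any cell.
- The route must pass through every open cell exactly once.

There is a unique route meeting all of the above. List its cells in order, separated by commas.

10, 9, 5, 1, 2, 6, 7, 3, 4, 8, 12, 11

Need to visit all 12 open cells exactly once, starting at 10 and ending at 11.
Cell 1 has only two open neighbours (5 and 2), so the path must pass straight through it: one of those is the cell it's entered from and the other is where it exits.
Route from 10: left 1 to 9, up 2 to 1, right 1 to 2, down 1 to 6, right 1 to 7, up 1 to 3, right 1 to 4, down 2 to 12, left 1 to 11 — 11 moves in all.
Check: all 12 open cells covered.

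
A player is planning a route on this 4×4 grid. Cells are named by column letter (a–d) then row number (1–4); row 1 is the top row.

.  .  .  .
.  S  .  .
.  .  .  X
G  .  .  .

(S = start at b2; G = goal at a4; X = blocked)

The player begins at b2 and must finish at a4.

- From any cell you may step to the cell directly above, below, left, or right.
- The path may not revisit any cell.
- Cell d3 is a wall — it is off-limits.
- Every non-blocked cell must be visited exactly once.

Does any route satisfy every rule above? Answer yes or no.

Cell d4 has only one open neighbour but is neither the start nor the goal, so a Hamiltonian route would have to both enter and leave it through the same neighbour — impossible without revisiting.

no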